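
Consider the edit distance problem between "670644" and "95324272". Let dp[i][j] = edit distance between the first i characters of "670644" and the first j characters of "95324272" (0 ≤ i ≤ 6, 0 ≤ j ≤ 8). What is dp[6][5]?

5

   ''  9  5  3  2  4  2  7  2
''  0  1  2  3  4  5  6  7  8
 6  1  1  2  3  4  5  6  7  8
 7  2  2  2  3  4  5  6  6  7
 0  3  3  3  3  4  5  6  7  7
 6  4  4  4  4  4  5  6  7  8
 4  5  5  5  5  5  4  5  6  7
 4  6  6  6  6  6  5  5  6  7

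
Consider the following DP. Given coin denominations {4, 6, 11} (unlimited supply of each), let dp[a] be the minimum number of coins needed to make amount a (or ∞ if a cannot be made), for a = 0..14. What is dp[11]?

1

 a  0  1  2  3  4  5  6  7  8  9 10 11 12 13 14
dp  0  -  -  -  1  -  1  -  2  -  2  1  2  -  3
(- denotes ∞ / unreachable)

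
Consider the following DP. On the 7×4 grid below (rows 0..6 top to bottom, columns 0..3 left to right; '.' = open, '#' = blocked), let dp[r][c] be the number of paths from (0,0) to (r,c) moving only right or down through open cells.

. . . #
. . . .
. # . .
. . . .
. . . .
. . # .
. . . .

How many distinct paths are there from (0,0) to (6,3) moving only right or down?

r\c   0   1   2   3
  0   1   1   1   0
  1   1   2   3   3
  2   1   0   3   6
  3   1   1   4  10
  4   1   2   6  16
  5   1   3   0  16
  6   1   4   4  20

20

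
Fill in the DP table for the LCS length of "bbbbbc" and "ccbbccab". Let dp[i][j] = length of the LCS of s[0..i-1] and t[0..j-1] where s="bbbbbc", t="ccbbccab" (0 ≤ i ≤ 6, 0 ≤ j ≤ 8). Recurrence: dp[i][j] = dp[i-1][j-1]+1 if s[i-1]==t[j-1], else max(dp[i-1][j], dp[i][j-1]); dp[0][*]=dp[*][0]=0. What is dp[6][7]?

3

   ''  c  c  b  b  c  c  a  b
''  0  0  0  0  0  0  0  0  0
 b  0  0  0  1  1  1  1  1  1
 b  0  0  0  1  2  2  2  2  2
 b  0  0  0  1  2  2  2  2  3
 b  0  0  0  1  2  2  2  2  3
 b  0  0  0  1  2  2  2  2  3
 c  0  1  1  1  2  3  3  3  3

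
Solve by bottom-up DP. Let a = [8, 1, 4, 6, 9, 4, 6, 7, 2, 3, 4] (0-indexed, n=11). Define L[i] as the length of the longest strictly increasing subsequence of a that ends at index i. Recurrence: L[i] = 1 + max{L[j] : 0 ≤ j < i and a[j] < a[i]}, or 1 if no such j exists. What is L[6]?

3

   i    0    1    2    3    4    5    6    7    8    9   10
a[i]    8    1    4    6    9    4    6    7    2    3    4
L[i]    1    1    2    3    4    2    3    4    2    3    4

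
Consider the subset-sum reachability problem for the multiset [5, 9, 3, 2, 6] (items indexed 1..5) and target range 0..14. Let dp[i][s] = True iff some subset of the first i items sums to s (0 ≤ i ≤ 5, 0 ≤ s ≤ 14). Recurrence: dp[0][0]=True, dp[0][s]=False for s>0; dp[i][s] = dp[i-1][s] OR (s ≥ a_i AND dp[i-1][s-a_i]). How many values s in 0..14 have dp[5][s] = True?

13

i\s   0   1   2   3   4   5   6   7   8   9  10  11  12  13  14
  0   T   F   F   F   F   F   F   F   F   F   F   F   F   F   F
  1   T   F   F   F   F   T   F   F   F   F   F   F   F   F   F
  2   T   F   F   F   F   T   F   F   F   T   F   F   F   F   T
  3   T   F   F   T   F   T   F   F   T   T   F   F   T   F   T
  4   T   F   T   T   F   T   F   T   T   T   T   T   T   F   T
  5   T   F   T   T   F   T   T   T   T   T   T   T   T   T   T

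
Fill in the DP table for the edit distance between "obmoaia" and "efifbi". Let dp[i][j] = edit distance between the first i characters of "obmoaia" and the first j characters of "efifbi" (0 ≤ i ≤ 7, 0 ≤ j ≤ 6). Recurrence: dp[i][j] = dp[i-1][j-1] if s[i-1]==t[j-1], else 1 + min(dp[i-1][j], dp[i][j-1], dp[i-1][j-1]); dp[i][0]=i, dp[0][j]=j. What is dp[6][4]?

   ''  e  f  i  f  b  i
''  0  1  2  3  4  5  6
 o  1  1  2  3  4  5  6
 b  2  2  2  3  4  4  5
 m  3  3  3  3  4  5  5
 o  4  4  4  4  4  5  6
 a  5  5  5  5  5  5  6
 i  6  6  6  5  6  6  5
 a  7  7  7  6  6  7  6

6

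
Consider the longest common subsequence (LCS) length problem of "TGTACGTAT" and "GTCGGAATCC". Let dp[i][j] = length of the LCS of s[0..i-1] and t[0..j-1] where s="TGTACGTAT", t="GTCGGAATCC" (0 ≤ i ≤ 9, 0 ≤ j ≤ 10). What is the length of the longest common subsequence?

6

   ''  G  T  C  G  G  A  A  T  C  C
''  0  0  0  0  0  0  0  0  0  0  0
 T  0  0  1  1  1  1  1  1  1  1  1
 G  0  1  1  1  2  2  2  2  2  2  2
 T  0  1  2  2  2  2  2  2  3  3  3
 A  0  1  2  2  2  2  3  3  3  3  3
 C  0  1  2  3  3  3  3  3  3  4  4
 G  0  1  2  3  4  4  4  4  4  4  4
 T  0  1  2  3  4  4  4  4  5  5  5
 A  0  1  2  3  4  4  5  5  5  5  5
 T  0  1  2  3  4  4  5  5  6  6  6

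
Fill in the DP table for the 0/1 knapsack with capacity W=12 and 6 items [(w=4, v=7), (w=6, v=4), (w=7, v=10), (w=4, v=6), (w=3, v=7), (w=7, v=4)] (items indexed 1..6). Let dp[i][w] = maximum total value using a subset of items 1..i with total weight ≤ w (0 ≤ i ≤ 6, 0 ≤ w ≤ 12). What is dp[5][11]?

20

i\w   0   1   2   3   4   5   6   7   8   9  10  11  12
  0   0   0   0   0   0   0   0   0   0   0   0   0   0
  1   0   0   0   0   7   7   7   7   7   7   7   7   7
  2   0   0   0   0   7   7   7   7   7   7  11  11  11
  3   0   0   0   0   7   7   7  10  10  10  11  17  17
  4   0   0   0   0   7   7   7  10  13  13  13  17  17
  5   0   0   0   7   7   7   7  14  14  14  17  20  20
  6   0   0   0   7   7   7   7  14  14  14  17  20  20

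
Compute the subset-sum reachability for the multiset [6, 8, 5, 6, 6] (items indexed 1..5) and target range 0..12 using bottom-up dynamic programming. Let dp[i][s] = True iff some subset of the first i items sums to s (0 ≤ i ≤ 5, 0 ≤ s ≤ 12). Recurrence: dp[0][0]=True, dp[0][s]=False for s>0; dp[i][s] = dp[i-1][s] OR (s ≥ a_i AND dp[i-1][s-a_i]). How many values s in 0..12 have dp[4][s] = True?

6

i\s   0   1   2   3   4   5   6   7   8   9  10  11  12
  0   T   F   F   F   F   F   F   F   F   F   F   F   F
  1   T   F   F   F   F   F   T   F   F   F   F   F   F
  2   T   F   F   F   F   F   T   F   T   F   F   F   F
  3   T   F   F   F   F   T   T   F   T   F   F   T   F
  4   T   F   F   F   F   T   T   F   T   F   F   T   T
  5   T   F   F   F   F   T   T   F   T   F   F   T   T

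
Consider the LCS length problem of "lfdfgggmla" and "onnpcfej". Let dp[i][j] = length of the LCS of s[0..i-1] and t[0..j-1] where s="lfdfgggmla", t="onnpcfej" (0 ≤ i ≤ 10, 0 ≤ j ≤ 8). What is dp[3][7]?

1

   ''  o  n  n  p  c  f  e  j
''  0  0  0  0  0  0  0  0  0
 l  0  0  0  0  0  0  0  0  0
 f  0  0  0  0  0  0  1  1  1
 d  0  0  0  0  0  0  1  1  1
 f  0  0  0  0  0  0  1  1  1
 g  0  0  0  0  0  0  1  1  1
 g  0  0  0  0  0  0  1  1  1
 g  0  0  0  0  0  0  1  1  1
 m  0  0  0  0  0  0  1  1  1
 l  0  0  0  0  0  0  1  1  1
 a  0  0  0  0  0  0  1  1  1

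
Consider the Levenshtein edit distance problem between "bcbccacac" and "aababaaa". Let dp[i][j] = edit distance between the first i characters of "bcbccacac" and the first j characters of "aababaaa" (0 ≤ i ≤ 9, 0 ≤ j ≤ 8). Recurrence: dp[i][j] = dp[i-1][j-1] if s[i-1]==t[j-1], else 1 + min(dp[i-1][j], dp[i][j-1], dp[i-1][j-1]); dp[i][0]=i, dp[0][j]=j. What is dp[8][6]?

   ''  a  a  b  a  b  a  a  a
''  0  1  2  3  4  5  6  7  8
 b  1  1  2  2  3  4  5  6  7
 c  2  2  2  3  3  4  5  6  7
 b  3  3  3  2  3  3  4  5  6
 c  4  4  4  3  3  4  4  5  6
 c  5  5  5  4  4  4  5  5  6
 a  6  5  5  5  4  5  4  5  5
 c  7  6  6  6  5  5  5  5  6
 a  8  7  6  7  6  6  5  5  5
 c  9  8  7  7  7  7  6  6  6

5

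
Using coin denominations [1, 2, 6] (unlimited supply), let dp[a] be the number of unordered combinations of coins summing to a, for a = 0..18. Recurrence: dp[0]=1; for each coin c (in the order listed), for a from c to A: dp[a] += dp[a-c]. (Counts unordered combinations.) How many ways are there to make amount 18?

after  coin     0     1     2     3     4     5     6     7     8     9    10    11    12    13    14    15    16    17    18
          1     1     1     1     1     1     1     1     1     1     1     1     1     1     1     1     1     1     1     1
          2     1     1     2     2     3     3     4     4     5     5     6     6     7     7     8     8     9     9    10
          6     1     1     2     2     3     3     5     5     7     7     9     9    12    12    15    15    18    18    22

22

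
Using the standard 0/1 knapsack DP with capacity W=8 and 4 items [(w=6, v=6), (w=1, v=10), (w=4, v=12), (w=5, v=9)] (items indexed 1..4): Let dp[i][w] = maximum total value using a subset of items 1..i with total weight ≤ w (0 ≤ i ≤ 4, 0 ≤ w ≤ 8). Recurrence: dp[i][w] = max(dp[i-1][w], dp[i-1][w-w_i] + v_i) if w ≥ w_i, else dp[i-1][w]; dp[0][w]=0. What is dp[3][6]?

i\w   0   1   2   3   4   5   6   7   8
  0   0   0   0   0   0   0   0   0   0
  1   0   0   0   0   0   0   6   6   6
  2   0  10  10  10  10  10  10  16  16
  3   0  10  10  10  12  22  22  22  22
  4   0  10  10  10  12  22  22  22  22

22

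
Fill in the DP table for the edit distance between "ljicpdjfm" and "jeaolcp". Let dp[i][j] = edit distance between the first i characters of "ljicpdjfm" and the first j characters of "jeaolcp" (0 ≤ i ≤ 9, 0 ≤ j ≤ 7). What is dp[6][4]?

5

   ''  j  e  a  o  l  c  p
''  0  1  2  3  4  5  6  7
 l  1  1  2  3  4  4  5  6
 j  2  1  2  3  4  5  5  6
 i  3  2  2  3  4  5  6  6
 c  4  3  3  3  4  5  5  6
 p  5  4  4  4  4  5  6  5
 d  6  5  5  5  5  5  6  6
 j  7  6  6  6  6  6  6  7
 f  8  7  7  7  7  7  7  7
 m  9  8  8  8  8  8  8  8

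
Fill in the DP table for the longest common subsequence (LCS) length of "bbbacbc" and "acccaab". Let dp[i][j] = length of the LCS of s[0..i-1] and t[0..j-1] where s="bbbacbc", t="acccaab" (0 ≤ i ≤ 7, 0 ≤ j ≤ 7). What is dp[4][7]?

1

   ''  a  c  c  c  a  a  b
''  0  0  0  0  0  0  0  0
 b  0  0  0  0  0  0  0  1
 b  0  0  0  0  0  0  0  1
 b  0  0  0  0  0  0  0  1
 a  0  1  1  1  1  1  1  1
 c  0  1  2  2  2  2  2  2
 b  0  1  2  2  2  2  2  3
 c  0  1  2  3  3  3  3  3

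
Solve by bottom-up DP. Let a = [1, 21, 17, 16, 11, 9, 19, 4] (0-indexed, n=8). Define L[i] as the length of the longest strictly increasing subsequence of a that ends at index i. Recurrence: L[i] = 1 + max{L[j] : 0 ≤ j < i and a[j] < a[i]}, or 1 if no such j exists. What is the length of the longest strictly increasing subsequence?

   i    0    1    2    3    4    5    6    7
a[i]    1   21   17   16   11    9   19    4
L[i]    1    2    2    2    2    2    3    2

3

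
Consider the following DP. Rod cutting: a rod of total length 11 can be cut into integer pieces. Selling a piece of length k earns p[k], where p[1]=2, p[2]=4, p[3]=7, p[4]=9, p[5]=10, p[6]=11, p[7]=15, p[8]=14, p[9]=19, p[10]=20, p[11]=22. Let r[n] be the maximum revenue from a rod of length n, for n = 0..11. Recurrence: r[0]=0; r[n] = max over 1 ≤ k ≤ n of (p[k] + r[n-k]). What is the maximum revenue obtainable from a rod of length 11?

   n    0    1    2    3    4    5    6    7    8    9   10   11
r[n]    0    2    4    7    9   11   14   16   18   21   23   25

25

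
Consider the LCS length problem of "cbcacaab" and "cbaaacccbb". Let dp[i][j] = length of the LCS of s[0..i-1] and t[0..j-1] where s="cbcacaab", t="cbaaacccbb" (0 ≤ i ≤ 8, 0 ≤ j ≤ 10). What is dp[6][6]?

   ''  c  b  a  a  a  c  c  c  b  b
''  0  0  0  0  0  0  0  0  0  0  0
 c  0  1  1  1  1  1  1  1  1  1  1
 b  0  1  2  2  2  2  2  2  2  2  2
 c  0  1  2  2  2  2  3  3  3  3  3
 a  0  1  2  3  3  3  3  3  3  3  3
 c  0  1  2  3  3  3  4  4  4  4  4
 a  0  1  2  3  4  4  4  4  4  4  4
 a  0  1  2  3  4  5  5  5  5  5  5
 b  0  1  2  3  4  5  5  5  5  6  6

4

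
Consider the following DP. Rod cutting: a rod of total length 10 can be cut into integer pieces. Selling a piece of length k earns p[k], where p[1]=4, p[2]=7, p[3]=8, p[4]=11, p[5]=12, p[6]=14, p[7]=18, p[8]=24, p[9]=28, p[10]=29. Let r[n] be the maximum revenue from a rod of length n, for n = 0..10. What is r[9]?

   n    0    1    2    3    4    5    6    7    8    9   10
r[n]    0    4    8   12   16   20   24   28   32   36   40

36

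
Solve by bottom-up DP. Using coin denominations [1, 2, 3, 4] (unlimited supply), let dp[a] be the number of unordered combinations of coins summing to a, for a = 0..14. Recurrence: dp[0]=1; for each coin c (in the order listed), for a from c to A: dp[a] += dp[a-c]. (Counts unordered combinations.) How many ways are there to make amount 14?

after  coin     0     1     2     3     4     5     6     7     8     9    10    11    12    13    14
          1     1     1     1     1     1     1     1     1     1     1     1     1     1     1     1
          2     1     1     2     2     3     3     4     4     5     5     6     6     7     7     8
          3     1     1     2     3     4     5     7     8    10    12    14    16    19    21    24
          4     1     1     2     3     5     6     9    11    15    18    23    27    34    39    47

47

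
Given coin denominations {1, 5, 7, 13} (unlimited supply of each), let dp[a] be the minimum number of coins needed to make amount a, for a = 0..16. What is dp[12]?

2

 a  0  1  2  3  4  5  6  7  8  9 10 11 12 13 14 15 16
dp  0  1  2  3  4  1  2  1  2  3  2  3  2  1  2  3  4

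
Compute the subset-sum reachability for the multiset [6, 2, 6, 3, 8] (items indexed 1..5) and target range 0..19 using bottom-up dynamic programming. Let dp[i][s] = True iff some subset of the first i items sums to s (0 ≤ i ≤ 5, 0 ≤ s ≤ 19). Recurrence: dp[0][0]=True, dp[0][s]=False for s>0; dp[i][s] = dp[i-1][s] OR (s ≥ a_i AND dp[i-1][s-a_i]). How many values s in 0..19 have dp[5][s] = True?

16

i\s   0   1   2   3   4   5   6   7   8   9  10  11  12  13  14  15  16  17  18  19
  0   T   F   F   F   F   F   F   F   F   F   F   F   F   F   F   F   F   F   F   F
  1   T   F   F   F   F   F   T   F   F   F   F   F   F   F   F   F   F   F   F   F
  2   T   F   T   F   F   F   T   F   T   F   F   F   F   F   F   F   F   F   F   F
  3   T   F   T   F   F   F   T   F   T   F   F   F   T   F   T   F   F   F   F   F
  4   T   F   T   T   F   T   T   F   T   T   F   T   T   F   T   T   F   T   F   F
  5   T   F   T   T   F   T   T   F   T   T   T   T   T   T   T   T   T   T   F   T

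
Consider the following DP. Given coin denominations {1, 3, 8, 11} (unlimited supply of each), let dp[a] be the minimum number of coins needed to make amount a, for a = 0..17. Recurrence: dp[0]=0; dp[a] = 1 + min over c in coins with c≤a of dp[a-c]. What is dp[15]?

3

 a  0  1  2  3  4  5  6  7  8  9 10 11 12 13 14 15 16 17
dp  0  1  2  1  2  3  2  3  1  2  3  1  2  3  2  3  2  3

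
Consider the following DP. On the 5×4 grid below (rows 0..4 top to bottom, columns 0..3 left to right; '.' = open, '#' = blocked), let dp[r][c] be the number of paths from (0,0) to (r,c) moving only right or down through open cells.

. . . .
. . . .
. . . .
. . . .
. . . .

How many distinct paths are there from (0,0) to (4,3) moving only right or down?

r\c   0   1   2   3
  0   1   1   1   1
  1   1   2   3   4
  2   1   3   6  10
  3   1   4  10  20
  4   1   5  15  35

35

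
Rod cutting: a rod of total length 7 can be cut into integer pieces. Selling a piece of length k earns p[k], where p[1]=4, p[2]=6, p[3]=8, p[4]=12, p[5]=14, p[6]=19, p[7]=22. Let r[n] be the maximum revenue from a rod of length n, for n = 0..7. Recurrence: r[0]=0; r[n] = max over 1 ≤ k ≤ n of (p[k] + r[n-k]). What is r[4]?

   n    0    1    2    3    4    5    6    7
r[n]    0    4    8   12   16   20   24   28

16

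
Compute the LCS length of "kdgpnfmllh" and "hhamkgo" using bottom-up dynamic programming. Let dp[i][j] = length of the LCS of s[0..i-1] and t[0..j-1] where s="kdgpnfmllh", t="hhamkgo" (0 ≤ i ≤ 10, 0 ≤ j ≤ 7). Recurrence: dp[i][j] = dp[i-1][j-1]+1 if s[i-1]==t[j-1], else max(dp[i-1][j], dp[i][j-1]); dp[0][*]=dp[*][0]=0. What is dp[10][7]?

2

   ''  h  h  a  m  k  g  o
''  0  0  0  0  0  0  0  0
 k  0  0  0  0  0  1  1  1
 d  0  0  0  0  0  1  1  1
 g  0  0  0  0  0  1  2  2
 p  0  0  0  0  0  1  2  2
 n  0  0  0  0  0  1  2  2
 f  0  0  0  0  0  1  2  2
 m  0  0  0  0  1  1  2  2
 l  0  0  0  0  1  1  2  2
 l  0  0  0  0  1  1  2  2
 h  0  1  1  1  1  1  2  2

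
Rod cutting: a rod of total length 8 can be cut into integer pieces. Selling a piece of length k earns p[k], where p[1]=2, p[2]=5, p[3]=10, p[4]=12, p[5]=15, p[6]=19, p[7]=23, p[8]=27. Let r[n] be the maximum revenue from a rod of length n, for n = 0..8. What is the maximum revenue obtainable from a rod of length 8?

   n    0    1    2    3    4    5    6    7    8
r[n]    0    2    5   10   12   15   20   23   27

27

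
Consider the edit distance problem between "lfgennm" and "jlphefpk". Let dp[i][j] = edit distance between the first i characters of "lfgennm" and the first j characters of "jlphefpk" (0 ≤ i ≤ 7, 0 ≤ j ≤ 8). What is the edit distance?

6

   ''  j  l  p  h  e  f  p  k
''  0  1  2  3  4  5  6  7  8
 l  1  1  1  2  3  4  5  6  7
 f  2  2  2  2  3  4  4  5  6
 g  3  3  3  3  3  4  5  5  6
 e  4  4  4  4  4  3  4  5  6
 n  5  5  5  5  5  4  4  5  6
 n  6  6  6  6  6  5  5  5  6
 m  7  7  7  7  7  6  6  6  6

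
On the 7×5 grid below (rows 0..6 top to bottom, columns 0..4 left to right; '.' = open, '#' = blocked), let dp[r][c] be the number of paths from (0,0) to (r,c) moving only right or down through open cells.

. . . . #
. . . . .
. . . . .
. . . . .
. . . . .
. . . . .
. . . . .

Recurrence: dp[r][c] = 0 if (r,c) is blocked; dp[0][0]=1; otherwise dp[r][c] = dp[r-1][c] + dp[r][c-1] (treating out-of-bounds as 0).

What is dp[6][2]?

28

r\c   0   1   2   3   4
  0   1   1   1   1   0
  1   1   2   3   4   4
  2   1   3   6  10  14
  3   1   4  10  20  34
  4   1   5  15  35  69
  5   1   6  21  56 125
  6   1   7  28  84 209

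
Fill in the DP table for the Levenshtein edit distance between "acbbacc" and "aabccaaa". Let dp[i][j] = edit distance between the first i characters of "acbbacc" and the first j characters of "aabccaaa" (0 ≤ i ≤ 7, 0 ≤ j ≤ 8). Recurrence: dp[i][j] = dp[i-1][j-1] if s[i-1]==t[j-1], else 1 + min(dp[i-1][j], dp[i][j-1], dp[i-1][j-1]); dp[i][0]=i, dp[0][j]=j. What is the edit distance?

5

   ''  a  a  b  c  c  a  a  a
''  0  1  2  3  4  5  6  7  8
 a  1  0  1  2  3  4  5  6  7
 c  2  1  1  2  2  3  4  5  6
 b  3  2  2  1  2  3  4  5  6
 b  4  3  3  2  2  3  4  5  6
 a  5  4  3  3  3  3  3  4  5
 c  6  5  4  4  3  3  4  4  5
 c  7  6  5  5  4  3  4  5  5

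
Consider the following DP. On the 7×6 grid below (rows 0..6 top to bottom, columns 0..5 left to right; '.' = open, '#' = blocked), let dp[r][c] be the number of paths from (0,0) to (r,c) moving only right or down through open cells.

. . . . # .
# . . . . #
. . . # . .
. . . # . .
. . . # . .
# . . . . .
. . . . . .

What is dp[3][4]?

3

r\c   0   1   2   3   4   5
  0   1   1   1   1   0   0
  1   0   1   2   3   3   0
  2   0   1   3   0   3   3
  3   0   1   4   0   3   6
  4   0   1   5   0   3   9
  5   0   1   6   6   9  18
  6   0   1   7  13  22  40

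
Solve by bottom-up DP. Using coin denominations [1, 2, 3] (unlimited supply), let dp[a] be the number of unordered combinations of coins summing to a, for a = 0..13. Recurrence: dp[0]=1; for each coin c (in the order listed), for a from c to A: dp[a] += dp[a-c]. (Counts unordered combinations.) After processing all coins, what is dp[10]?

after  coin     0     1     2     3     4     5     6     7     8     9    10    11    12    13
          1     1     1     1     1     1     1     1     1     1     1     1     1     1     1
          2     1     1     2     2     3     3     4     4     5     5     6     6     7     7
          3     1     1     2     3     4     5     7     8    10    12    14    16    19    21

14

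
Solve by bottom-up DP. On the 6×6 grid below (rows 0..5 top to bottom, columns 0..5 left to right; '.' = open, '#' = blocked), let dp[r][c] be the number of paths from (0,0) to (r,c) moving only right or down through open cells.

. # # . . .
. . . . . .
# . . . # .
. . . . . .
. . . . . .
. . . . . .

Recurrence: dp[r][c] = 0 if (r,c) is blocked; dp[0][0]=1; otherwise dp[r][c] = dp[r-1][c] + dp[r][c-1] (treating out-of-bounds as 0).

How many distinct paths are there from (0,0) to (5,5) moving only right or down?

r\c   0   1   2   3   4   5
  0   1   0   0   0   0   0
  1   1   1   1   1   1   1
  2   0   1   2   3   0   1
  3   0   1   3   6   6   7
  4   0   1   4  10  16  23
  5   0   1   5  15  31  54

54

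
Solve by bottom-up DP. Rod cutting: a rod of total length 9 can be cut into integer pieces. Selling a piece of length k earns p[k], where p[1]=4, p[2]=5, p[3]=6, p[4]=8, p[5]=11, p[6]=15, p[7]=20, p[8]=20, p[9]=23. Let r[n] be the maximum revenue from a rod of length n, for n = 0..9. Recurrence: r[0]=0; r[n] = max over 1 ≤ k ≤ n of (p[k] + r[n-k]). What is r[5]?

20

   n    0    1    2    3    4    5    6    7    8    9
r[n]    0    4    8   12   16   20   24   28   32   36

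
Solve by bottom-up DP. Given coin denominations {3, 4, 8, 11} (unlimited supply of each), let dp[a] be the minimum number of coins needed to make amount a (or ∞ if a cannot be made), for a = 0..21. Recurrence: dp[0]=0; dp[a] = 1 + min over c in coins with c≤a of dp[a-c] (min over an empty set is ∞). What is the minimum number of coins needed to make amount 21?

 a  0  1  2  3  4  5  6  7  8  9 10 11 12 13 14 15 16 17 18 19 20 21
dp  0  -  -  1  1  -  2  2  1  3  3  1  2  4  2  2  2  3  3  2  3  4
(- denotes ∞ / unreachable)

4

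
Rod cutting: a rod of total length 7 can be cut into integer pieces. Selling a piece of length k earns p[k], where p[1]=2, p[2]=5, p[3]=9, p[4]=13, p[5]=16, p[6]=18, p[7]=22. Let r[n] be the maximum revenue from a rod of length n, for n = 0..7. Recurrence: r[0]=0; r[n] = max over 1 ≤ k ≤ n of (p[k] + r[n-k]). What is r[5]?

16

   n    0    1    2    3    4    5    6    7
r[n]    0    2    5    9   13   16   18   22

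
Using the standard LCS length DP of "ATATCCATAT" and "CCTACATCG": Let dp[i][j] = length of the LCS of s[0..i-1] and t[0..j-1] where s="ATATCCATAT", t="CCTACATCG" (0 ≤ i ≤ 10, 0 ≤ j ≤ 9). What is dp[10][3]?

   ''  C  C  T  A  C  A  T  C  G
''  0  0  0  0  0  0  0  0  0  0
 A  0  0  0  0  1  1  1  1  1  1
 T  0  0  0  1  1  1  1  2  2  2
 A  0  0  0  1  2  2  2  2  2  2
 T  0  0  0  1  2  2  2  3  3  3
 C  0  1  1  1  2  3  3  3  4  4
 C  0  1  2  2  2  3  3  3  4  4
 A  0  1  2  2  3  3  4  4  4  4
 T  0  1  2  3  3  3  4  5  5  5
 A  0  1  2  3  4  4  4  5  5  5
 T  0  1  2  3  4  4  4  5  5  5

3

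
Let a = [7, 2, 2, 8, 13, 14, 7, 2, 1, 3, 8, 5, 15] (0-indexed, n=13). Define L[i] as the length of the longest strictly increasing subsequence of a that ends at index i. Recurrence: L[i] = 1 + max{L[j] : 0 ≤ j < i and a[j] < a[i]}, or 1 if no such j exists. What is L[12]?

5

   i    0    1    2    3    4    5    6    7    8    9   10   11   12
a[i]    7    2    2    8   13   14    7    2    1    3    8    5   15
L[i]    1    1    1    2    3    4    2    1    1    2    3    3    5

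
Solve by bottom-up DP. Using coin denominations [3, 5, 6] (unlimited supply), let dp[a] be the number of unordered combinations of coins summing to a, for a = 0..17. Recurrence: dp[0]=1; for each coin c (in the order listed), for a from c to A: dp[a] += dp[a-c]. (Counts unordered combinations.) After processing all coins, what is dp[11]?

after  coin     0     1     2     3     4     5     6     7     8     9    10    11    12    13    14    15    16    17
          3     1     0     0     1     0     0     1     0     0     1     0     0     1     0     0     1     0     0
          5     1     0     0     1     0     1     1     0     1     1     1     1     1     1     1     2     1     1
          6     1     0     0     1     0     1     2     0     1     2     1     2     3     1     2     4     2     3

2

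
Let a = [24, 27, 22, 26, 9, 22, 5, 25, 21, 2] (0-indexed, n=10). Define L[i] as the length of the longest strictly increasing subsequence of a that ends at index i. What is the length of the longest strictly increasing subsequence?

3

   i    0    1    2    3    4    5    6    7    8    9
a[i]   24   27   22   26    9   22    5   25   21    2
L[i]    1    2    1    2    1    2    1    3    2    1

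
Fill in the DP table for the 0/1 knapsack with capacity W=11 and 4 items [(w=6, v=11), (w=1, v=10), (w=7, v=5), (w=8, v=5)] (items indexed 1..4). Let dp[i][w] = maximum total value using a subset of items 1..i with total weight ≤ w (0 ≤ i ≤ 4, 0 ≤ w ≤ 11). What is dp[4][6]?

i\w   0   1   2   3   4   5   6   7   8   9  10  11
  0   0   0   0   0   0   0   0   0   0   0   0   0
  1   0   0   0   0   0   0  11  11  11  11  11  11
  2   0  10  10  10  10  10  11  21  21  21  21  21
  3   0  10  10  10  10  10  11  21  21  21  21  21
  4   0  10  10  10  10  10  11  21  21  21  21  21

11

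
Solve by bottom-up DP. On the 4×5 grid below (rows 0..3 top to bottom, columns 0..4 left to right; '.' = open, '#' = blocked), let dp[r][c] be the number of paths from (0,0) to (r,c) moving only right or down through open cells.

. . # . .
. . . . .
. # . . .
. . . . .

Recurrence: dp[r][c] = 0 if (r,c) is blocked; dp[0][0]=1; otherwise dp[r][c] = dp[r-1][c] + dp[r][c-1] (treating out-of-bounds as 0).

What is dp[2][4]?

r\c   0   1   2   3   4
  0   1   1   0   0   0
  1   1   2   2   2   2
  2   1   0   2   4   6
  3   1   1   3   7  13

6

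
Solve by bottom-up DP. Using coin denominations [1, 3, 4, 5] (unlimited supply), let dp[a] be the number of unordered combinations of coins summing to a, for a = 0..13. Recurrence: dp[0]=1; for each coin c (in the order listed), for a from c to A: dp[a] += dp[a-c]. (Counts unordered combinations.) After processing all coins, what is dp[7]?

after  coin     0     1     2     3     4     5     6     7     8     9    10    11    12    13
          1     1     1     1     1     1     1     1     1     1     1     1     1     1     1
          3     1     1     1     2     2     2     3     3     3     4     4     4     5     5
          4     1     1     1     2     3     3     4     5     6     7     8     9    11    12
          5     1     1     1     2     3     4     5     6     8    10    12    14    17    20

6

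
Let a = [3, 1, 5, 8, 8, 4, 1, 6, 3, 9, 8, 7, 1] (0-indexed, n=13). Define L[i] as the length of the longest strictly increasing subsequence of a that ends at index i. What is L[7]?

   i    0    1    2    3    4    5    6    7    8    9   10   11   12
a[i]    3    1    5    8    8    4    1    6    3    9    8    7    1
L[i]    1    1    2    3    3    2    1    3    2    4    4    4    1

3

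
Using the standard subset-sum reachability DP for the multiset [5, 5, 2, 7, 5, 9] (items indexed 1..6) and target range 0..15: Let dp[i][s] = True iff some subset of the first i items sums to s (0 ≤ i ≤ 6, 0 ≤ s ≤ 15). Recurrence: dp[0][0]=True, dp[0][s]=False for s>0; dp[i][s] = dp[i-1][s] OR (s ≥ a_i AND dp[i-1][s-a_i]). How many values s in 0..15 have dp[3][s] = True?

i\s   0   1   2   3   4   5   6   7   8   9  10  11  12  13  14  15
  0   T   F   F   F   F   F   F   F   F   F   F   F   F   F   F   F
  1   T   F   F   F   F   T   F   F   F   F   F   F   F   F   F   F
  2   T   F   F   F   F   T   F   F   F   F   T   F   F   F   F   F
  3   T   F   T   F   F   T   F   T   F   F   T   F   T   F   F   F
  4   T   F   T   F   F   T   F   T   F   T   T   F   T   F   T   F
  5   T   F   T   F   F   T   F   T   F   T   T   F   T   F   T   T
  6   T   F   T   F   F   T   F   T   F   T   T   T   T   F   T   T

6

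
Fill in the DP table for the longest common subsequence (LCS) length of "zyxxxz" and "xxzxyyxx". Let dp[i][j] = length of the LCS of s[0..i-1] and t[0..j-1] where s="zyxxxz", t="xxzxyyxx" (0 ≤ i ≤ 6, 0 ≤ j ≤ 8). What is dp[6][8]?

4

   ''  x  x  z  x  y  y  x  x
''  0  0  0  0  0  0  0  0  0
 z  0  0  0  1  1  1  1  1  1
 y  0  0  0  1  1  2  2  2  2
 x  0  1  1  1  2  2  2  3  3
 x  0  1  2  2  2  2  2  3  4
 x  0  1  2  2  3  3  3  3  4
 z  0  1  2  3  3  3  3  3  4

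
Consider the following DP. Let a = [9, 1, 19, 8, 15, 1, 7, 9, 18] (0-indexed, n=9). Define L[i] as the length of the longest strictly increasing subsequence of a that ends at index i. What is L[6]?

   i    0    1    2    3    4    5    6    7    8
a[i]    9    1   19    8   15    1    7    9   18
L[i]    1    1    2    2    3    1    2    3    4

2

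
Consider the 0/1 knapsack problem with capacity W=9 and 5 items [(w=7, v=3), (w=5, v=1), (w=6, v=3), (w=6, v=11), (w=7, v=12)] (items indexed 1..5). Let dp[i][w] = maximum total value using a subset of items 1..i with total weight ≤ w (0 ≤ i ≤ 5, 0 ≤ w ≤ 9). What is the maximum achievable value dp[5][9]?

12

i\w   0   1   2   3   4   5   6   7   8   9
  0   0   0   0   0   0   0   0   0   0   0
  1   0   0   0   0   0   0   0   3   3   3
  2   0   0   0   0   0   1   1   3   3   3
  3   0   0   0   0   0   1   3   3   3   3
  4   0   0   0   0   0   1  11  11  11  11
  5   0   0   0   0   0   1  11  12  12  12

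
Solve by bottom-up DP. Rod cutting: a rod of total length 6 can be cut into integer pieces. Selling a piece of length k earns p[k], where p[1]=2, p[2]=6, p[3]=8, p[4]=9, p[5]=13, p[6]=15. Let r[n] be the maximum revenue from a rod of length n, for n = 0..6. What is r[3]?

8

   n    0    1    2    3    4    5    6
r[n]    0    2    6    8   12   14   18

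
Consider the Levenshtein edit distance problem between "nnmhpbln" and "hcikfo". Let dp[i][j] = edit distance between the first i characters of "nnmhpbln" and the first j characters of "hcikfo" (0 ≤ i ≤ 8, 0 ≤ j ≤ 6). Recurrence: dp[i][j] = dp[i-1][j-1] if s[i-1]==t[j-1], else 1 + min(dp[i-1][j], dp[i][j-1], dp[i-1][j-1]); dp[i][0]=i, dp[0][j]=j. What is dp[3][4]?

4

   ''  h  c  i  k  f  o
''  0  1  2  3  4  5  6
 n  1  1  2  3  4  5  6
 n  2  2  2  3  4  5  6
 m  3  3  3  3  4  5  6
 h  4  3  4  4  4  5  6
 p  5  4  4  5  5  5  6
 b  6  5  5  5  6  6  6
 l  7  6  6  6  6  7  7
 n  8  7  7  7  7  7  8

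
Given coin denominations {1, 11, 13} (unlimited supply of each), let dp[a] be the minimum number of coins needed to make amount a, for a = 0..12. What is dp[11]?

 a  0  1  2  3  4  5  6  7  8  9 10 11 12
dp  0  1  2  3  4  5  6  7  8  9 10  1  2

1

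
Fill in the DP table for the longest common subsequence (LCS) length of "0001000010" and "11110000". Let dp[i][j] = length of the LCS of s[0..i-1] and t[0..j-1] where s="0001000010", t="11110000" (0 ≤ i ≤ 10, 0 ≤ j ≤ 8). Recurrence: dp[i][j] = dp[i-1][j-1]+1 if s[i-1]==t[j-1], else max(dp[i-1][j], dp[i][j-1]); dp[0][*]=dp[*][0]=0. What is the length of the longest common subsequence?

   ''  1  1  1  1  0  0  0  0
''  0  0  0  0  0  0  0  0  0
 0  0  0  0  0  0  1  1  1  1
 0  0  0  0  0  0  1  2  2  2
 0  0  0  0  0  0  1  2  3  3
 1  0  1  1  1  1  1  2  3  3
 0  0  1  1  1  1  2  2  3  4
 0  0  1  1  1  1  2  3  3  4
 0  0  1  1  1  1  2  3  4  4
 0  0  1  1  1  1  2  3  4  5
 1  0  1  2  2  2  2  3  4  5
 0  0  1  2  2  2  3  3  4  5

5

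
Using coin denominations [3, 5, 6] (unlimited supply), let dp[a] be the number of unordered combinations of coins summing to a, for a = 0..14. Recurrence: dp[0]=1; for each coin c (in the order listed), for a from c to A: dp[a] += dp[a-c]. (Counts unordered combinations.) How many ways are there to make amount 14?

after  coin     0     1     2     3     4     5     6     7     8     9    10    11    12    13    14
          3     1     0     0     1     0     0     1     0     0     1     0     0     1     0     0
          5     1     0     0     1     0     1     1     0     1     1     1     1     1     1     1
          6     1     0     0     1     0     1     2     0     1     2     1     2     3     1     2

2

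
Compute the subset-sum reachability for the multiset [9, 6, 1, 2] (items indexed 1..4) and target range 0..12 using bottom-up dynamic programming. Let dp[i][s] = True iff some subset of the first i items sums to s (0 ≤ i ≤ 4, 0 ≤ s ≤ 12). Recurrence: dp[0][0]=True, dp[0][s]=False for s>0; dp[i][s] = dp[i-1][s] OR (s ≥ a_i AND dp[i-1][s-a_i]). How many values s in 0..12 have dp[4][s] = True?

11

i\s   0   1   2   3   4   5   6   7   8   9  10  11  12
  0   T   F   F   F   F   F   F   F   F   F   F   F   F
  1   T   F   F   F   F   F   F   F   F   T   F   F   F
  2   T   F   F   F   F   F   T   F   F   T   F   F   F
  3   T   T   F   F   F   F   T   T   F   T   T   F   F
  4   T   T   T   T   F   F   T   T   T   T   T   T   T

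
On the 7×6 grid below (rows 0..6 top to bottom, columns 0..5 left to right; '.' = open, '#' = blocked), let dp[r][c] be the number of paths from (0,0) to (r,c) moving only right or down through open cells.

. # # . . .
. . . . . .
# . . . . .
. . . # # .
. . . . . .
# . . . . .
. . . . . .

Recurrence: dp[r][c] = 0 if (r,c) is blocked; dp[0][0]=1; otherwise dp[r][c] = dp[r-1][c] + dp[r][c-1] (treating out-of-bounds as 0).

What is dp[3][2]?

r\c   0   1   2   3   4   5
  0   1   0   0   0   0   0
  1   1   1   1   1   1   1
  2   0   1   2   3   4   5
  3   0   1   3   0   0   5
  4   0   1   4   4   4   9
  5   0   1   5   9  13  22
  6   0   1   6  15  28  50

3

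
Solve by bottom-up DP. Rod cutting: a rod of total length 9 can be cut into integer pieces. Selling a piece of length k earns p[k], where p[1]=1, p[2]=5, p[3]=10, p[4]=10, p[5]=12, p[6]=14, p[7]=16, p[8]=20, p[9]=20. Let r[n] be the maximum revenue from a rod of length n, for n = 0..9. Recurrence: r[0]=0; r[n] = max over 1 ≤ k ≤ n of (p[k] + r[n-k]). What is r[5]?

15

   n    0    1    2    3    4    5    6    7    8    9
r[n]    0    1    5   10   11   15   20   21   25   30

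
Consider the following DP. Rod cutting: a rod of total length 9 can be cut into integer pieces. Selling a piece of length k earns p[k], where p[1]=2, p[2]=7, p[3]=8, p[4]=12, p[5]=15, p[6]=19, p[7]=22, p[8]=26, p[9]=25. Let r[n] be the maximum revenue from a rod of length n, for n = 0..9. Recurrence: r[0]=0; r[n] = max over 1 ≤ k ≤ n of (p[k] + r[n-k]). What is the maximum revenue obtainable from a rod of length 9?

30

   n    0    1    2    3    4    5    6    7    8    9
r[n]    0    2    7    9   14   16   21   23   28   30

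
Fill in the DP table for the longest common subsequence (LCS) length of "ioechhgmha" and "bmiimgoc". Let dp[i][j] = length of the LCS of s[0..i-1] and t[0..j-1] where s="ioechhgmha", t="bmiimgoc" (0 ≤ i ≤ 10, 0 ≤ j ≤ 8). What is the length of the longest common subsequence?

   ''  b  m  i  i  m  g  o  c
''  0  0  0  0  0  0  0  0  0
 i  0  0  0  1  1  1  1  1  1
 o  0  0  0  1  1  1  1  2  2
 e  0  0  0  1  1  1  1  2  2
 c  0  0  0  1  1  1  1  2  3
 h  0  0  0  1  1  1  1  2  3
 h  0  0  0  1  1  1  1  2  3
 g  0  0  0  1  1  1  2  2  3
 m  0  0  1  1  1  2  2  2  3
 h  0  0  1  1  1  2  2  2  3
 a  0  0  1  1  1  2  2  2  3

3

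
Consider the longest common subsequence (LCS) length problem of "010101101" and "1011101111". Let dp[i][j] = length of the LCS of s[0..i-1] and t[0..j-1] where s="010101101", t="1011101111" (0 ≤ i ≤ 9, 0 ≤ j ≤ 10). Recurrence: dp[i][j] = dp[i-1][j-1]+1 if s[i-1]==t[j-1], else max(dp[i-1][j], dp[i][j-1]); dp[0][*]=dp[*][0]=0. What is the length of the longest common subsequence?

7

   ''  1  0  1  1  1  0  1  1  1  1
''  0  0  0  0  0  0  0  0  0  0  0
 0  0  0  1  1  1  1  1  1  1  1  1
 1  0  1  1  2  2  2  2  2  2  2  2
 0  0  1  2  2  2  2  3  3  3  3  3
 1  0  1  2  3  3  3  3  4  4  4  4
 0  0  1  2  3  3  3  4  4  4  4  4
 1  0  1  2  3  4  4  4  5  5  5  5
 1  0  1  2  3  4  5  5  5  6  6  6
 0  0  1  2  3  4  5  6  6  6  6  6
 1  0  1  2  3  4  5  6  7  7  7  7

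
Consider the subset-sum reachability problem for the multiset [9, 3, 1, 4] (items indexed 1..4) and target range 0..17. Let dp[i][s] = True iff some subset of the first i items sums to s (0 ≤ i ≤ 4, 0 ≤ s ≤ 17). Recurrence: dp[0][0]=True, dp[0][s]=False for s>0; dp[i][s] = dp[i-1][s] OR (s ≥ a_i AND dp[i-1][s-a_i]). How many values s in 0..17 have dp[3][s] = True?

8

i\s   0   1   2   3   4   5   6   7   8   9  10  11  12  13  14  15  16  17
  0   T   F   F   F   F   F   F   F   F   F   F   F   F   F   F   F   F   F
  1   T   F   F   F   F   F   F   F   F   T   F   F   F   F   F   F   F   F
  2   T   F   F   T   F   F   F   F   F   T   F   F   T   F   F   F   F   F
  3   T   T   F   T   T   F   F   F   F   T   T   F   T   T   F   F   F   F
  4   T   T   F   T   T   T   F   T   T   T   T   F   T   T   T   F   T   T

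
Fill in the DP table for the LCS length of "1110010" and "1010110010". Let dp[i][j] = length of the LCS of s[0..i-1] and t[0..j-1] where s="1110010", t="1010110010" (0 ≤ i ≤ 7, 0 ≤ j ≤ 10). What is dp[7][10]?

   ''  1  0  1  0  1  1  0  0  1  0
''  0  0  0  0  0  0  0  0  0  0  0
 1  0  1  1  1  1  1  1  1  1  1  1
 1  0  1  1  2  2  2  2  2  2  2  2
 1  0  1  1  2  2  3  3  3  3  3  3
 0  0  1  2  2  3  3  3  4  4  4  4
 0  0  1  2  2  3  3  3  4  5  5  5
 1  0  1  2  3  3  4  4  4  5  6  6
 0  0  1  2  3  4  4  4  5  5  6  7

7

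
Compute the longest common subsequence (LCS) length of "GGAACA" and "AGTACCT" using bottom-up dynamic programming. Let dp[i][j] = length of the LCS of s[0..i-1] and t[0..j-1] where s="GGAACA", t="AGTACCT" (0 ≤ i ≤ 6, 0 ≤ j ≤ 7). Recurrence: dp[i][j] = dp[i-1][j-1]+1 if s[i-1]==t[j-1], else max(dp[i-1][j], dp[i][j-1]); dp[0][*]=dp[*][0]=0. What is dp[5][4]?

   ''  A  G  T  A  C  C  T
''  0  0  0  0  0  0  0  0
 G  0  0  1  1  1  1  1  1
 G  0  0  1  1  1  1  1  1
 A  0  1  1  1  2  2  2  2
 A  0  1  1  1  2  2  2  2
 C  0  1  1  1  2  3  3  3
 A  0  1  1  1  2  3  3  3

2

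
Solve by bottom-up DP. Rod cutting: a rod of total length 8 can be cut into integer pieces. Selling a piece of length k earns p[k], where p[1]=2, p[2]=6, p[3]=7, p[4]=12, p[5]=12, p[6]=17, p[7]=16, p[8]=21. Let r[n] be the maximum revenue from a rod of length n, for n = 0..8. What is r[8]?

24

   n    0    1    2    3    4    5    6    7    8
r[n]    0    2    6    8   12   14   18   20   24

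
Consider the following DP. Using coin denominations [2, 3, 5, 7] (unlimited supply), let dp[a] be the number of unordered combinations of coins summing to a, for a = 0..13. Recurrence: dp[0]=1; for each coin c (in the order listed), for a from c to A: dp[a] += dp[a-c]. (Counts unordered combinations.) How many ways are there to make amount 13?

after  coin     0     1     2     3     4     5     6     7     8     9    10    11    12    13
          2     1     0     1     0     1     0     1     0     1     0     1     0     1     0
          3     1     0     1     1     1     1     2     1     2     2     2     2     3     2
          5     1     0     1     1     1     2     2     2     3     3     4     4     5     5
          7     1     0     1     1     1     2     2     3     3     4     5     5     7     7

7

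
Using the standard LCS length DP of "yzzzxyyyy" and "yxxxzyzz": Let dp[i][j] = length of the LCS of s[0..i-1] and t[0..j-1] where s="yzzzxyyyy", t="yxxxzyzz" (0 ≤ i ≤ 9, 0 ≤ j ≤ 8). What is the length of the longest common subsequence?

4

   ''  y  x  x  x  z  y  z  z
''  0  0  0  0  0  0  0  0  0
 y  0  1  1  1  1  1  1  1  1
 z  0  1  1  1  1  2  2  2  2
 z  0  1  1  1  1  2  2  3  3
 z  0  1  1  1  1  2  2  3  4
 x  0  1  2  2  2  2  2  3  4
 y  0  1  2  2  2  2  3  3  4
 y  0  1  2  2  2  2  3  3  4
 y  0  1  2  2  2  2  3  3  4
 y  0  1  2  2  2  2  3  3  4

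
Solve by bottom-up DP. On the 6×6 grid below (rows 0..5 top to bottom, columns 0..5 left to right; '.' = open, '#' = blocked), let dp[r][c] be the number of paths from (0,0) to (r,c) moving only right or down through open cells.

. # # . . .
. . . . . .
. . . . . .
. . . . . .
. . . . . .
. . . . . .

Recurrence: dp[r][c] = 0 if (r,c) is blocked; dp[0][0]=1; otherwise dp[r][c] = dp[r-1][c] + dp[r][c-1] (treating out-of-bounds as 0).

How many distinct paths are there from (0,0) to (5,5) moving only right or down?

r\c   0   1   2   3   4   5
  0   1   0   0   0   0   0
  1   1   1   1   1   1   1
  2   1   2   3   4   5   6
  3   1   3   6  10  15  21
  4   1   4  10  20  35  56
  5   1   5  15  35  70 126

126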